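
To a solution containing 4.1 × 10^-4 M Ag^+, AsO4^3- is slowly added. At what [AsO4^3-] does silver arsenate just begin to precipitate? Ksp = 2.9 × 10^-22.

[AsO4^3-] ≈ 4.2 × 10^-12 M

Ag3AsO4(s) <=> 3 Ag^+(aq) + AsO4^3-(aq)
Ksp = [Ag^+]^3[AsO4^3-]
Precipitation begins when Q = Ksp. With [Ag^+] = 4.1 × 10^-4 M:
2.9 × 10^-22 = (4.1 × 10^-4)^3 × [AsO4^3-]
[AsO4^3-] = (2.9 × 10^-22 / 6.89 × 10^-11) = 4.2 × 10^-12 M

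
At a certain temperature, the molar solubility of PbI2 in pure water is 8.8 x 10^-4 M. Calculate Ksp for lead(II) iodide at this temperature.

PbI2(s) ⇌ Pb^2+ + 2 I^-
Let s = molar solubility. Then [Pb^2+] = s and [I^-] = 2s.
Ksp = [Pb^2+][I^-]^2
Substituting: Ksp = s(2s)^2 = 4s^3
Ksp = 4 × (8.8 x 10^-4)^3 = 2.7 × 10^-9

Ksp ≈ 2.7 x 10^-9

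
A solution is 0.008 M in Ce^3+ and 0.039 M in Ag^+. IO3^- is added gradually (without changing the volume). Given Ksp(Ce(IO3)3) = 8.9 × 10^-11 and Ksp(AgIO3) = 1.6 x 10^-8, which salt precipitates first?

Precipitation of each salt starts when its ion product equals its Ksp.
For Ce(IO3)3: 8.9 × 10^-11 = 0.008 × [IO3^-]^3  ⇒  [IO3^-] = 2.2 × 10^-3 M.
For AgIO3: 1.6 x 10^-8 = 0.039 × [IO3^-]  ⇒  [IO3^-] = 4.1 x 10^-7 M.
The salt with the lower threshold [IO3^-] precipitates first: AgIO3.

AgIO3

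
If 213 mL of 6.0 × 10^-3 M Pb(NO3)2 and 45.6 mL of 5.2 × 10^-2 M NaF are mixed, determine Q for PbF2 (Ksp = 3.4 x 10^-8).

Q ≈ 4.2 × 10^-7

Total volume = 213 + 45.6 = 258.6 mL.
[Pb^2+] = 6.0 × 10^-3 × (213/258.6) = 4.94 x 10^-3 M
[F^-] = 5.2 × 10^-2 × (45.6/258.6) = 9.17 × 10^-3 M
PbF2(s) ⇌ Pb^2+ + 2 F^-, so Q = [Pb^2+][F^-]^2
Q = (4.94 × 10^-3)(9.17 x 10^-3)^2 = 4.2 x 10^-7
Q > Ksp, so PbF2 will precipitate.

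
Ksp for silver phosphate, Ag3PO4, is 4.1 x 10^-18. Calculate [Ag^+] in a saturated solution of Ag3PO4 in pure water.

Ag3PO4(s) ⇌ 3 Ag^+ + PO4^3-
Ksp = [Ag^+]^3[PO4^3-]
Let s = molar solubility. Then [Ag^+] = 3s and [PO4^3-] = s.
Ksp = (3s)^3s = 27s^4
s = (4.1 x 10^-18 / 27)^(1/4) = 1.97 × 10^-5 M
[Ag^+] = 3s = 5.9 x 10^-5 M

[Ag^+] = 5.9 x 10^-5 M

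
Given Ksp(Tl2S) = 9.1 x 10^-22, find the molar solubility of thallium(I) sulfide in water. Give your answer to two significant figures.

Tl2S(s) <=> 2 Tl^+ + S^2-
Ksp = [Tl^+]^2[S^2-]
If s mol/L of Tl2S dissolves, [Tl^+] = 2s and [S^2-] = s.
Ksp = (2s)^2s = 4s^3
s^3 = 9.1 x 10^-22 / 4, so s = 6.1 x 10^-8 M

s ≈ 6.1 × 10^-8 M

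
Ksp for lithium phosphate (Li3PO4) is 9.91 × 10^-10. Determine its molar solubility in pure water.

s ≈ 2.46 × 10^-3 M

Li3PO4(s) ⇌ 3 Li^+(aq) + PO4^3-(aq)
Ksp = [Li^+]^3[PO4^3-]
With molar solubility s: [Li^+] = 3s, [PO4^3-] = s.
Ksp = (3s)^3s = 27s^4
Solving, s = (9.91 × 10^-10/27)^(1/4) = 2.46 × 10^-3 M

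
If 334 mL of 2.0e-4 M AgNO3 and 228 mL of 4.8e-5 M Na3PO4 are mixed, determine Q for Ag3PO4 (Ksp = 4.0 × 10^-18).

Total volume = 334 + 228 = 562 mL.
[Ag^+] = 2.0 × 10^-4 × (334/562) = 1.19 × 10^-4 M
[PO4^3-] = 4.8 × 10^-5 × (228/562) = 1.95 x 10^-5 M
Ag3PO4(s) <=> 3 Ag^+ + PO4^3-, so Q = [Ag^+]^3[PO4^3-]
Q = (1.19 × 10^-4)^3(1.95 × 10^-5) = 3.3 x 10^-17
Q > Ksp, so Ag3PO4 will precipitate.

3.3e-17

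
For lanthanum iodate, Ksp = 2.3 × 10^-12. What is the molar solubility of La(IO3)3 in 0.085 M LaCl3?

La(IO3)3(s) ⇌ La^3+ + 3 IO3^-
Ksp = [La^3+][IO3^-]^3
Let s = moles of La(IO3)3 that dissolve per litre. [La^3+] = 0.085 + s ≈ 0.085, [IO3^-] = 3s (Ksp is small, so little additional dissolves).
Ksp ≈ 0.085 × (3s)^3
s = 1.0 × 10^-4 M
Check: s = 1.0 × 10^-4 ≪ 0.085, so the approximation is valid.

s = 1.0 × 10^-4 M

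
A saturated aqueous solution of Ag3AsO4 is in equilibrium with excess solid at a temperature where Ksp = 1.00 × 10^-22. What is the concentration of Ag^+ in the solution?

[Ag^+] = 4.16 x 10^-6 M

Ag3AsO4(s) ⇌ 3 Ag^+(aq) + AsO4^3-(aq)
Ksp = [Ag^+]^3[AsO4^3-]
For each mole of Ag3AsO4 that dissolves: [Ag^+] = 3s, [AsO4^3-] = s.
So Ksp = (3s)^3 × s = 27s^4
Solving, s = (1.00 × 10^-22/27)^(1/4) = 1.387 × 10^-6 M
[Ag^+] = 3s = 4.16 × 10^-6 M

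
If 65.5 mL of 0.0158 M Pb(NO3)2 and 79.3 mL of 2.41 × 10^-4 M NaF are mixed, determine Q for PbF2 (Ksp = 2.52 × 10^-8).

Q = 1.25e-10

Total volume = 65.5 + 79.3 = 144.8 mL.
[Pb^2+] = 1.58 x 10^-2 × (65.5/144.8) = 7.147 x 10^-3 M
[F^-] = 2.41 × 10^-4 × (79.3/144.8) = 1.320 × 10^-4 M
PbF2(s) ⇌ Pb^2+(aq) + 2 F^-(aq), so Q = [Pb^2+][F^-]^2
Q = (7.147 x 10^-3)(1.320 x 10^-4)^2 = 1.25 × 10^-10
Q < Ksp, so no precipitate of PbF2 forms.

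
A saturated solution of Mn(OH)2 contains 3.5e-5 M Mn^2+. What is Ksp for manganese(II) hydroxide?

Mn(OH)2(s) ⇌ Mn^2+ + 2 OH^-
Stoichiometry gives [OH^-] = (2/1)[Mn^2+] = 7.00 × 10^-5 M.
Ksp = [Mn^2+][OH^-]^2
Ksp = 3.5 × 10^-5 × (7.00 × 10^-5)^2 = 1.7 x 10^-13

1.7e-13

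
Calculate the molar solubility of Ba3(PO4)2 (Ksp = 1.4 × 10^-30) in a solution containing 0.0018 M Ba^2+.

7.7e-12 M

Ba3(PO4)2(s) <=> 3 Ba^2+(aq) + 2 PO4^3-(aq)
Ksp = [Ba^2+]^3[PO4^3-]^2
Let s = moles of Ba3(PO4)2 that dissolve per litre. [Ba^2+] = 0.0018 + 3s ≈ 0.0018, [PO4^3-] = 2s (Ksp is small, so little additional dissolves).
Ksp ≈ (0.0018)^3 × (2s)^2
s = 7.7 x 10^-12 M
Check: 3s = 2.3 x 10^-11 ≪ 0.0018, so the approximation is valid.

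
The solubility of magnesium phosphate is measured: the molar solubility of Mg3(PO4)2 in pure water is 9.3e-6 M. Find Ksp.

Mg3(PO4)2(s) <=> 3 Mg^2+ + 2 PO4^3-
For each mole of Mg3(PO4)2 that dissolves: [Mg^2+] = 3s, [PO4^3-] = 2s.
Ksp = [Mg^2+]^3[PO4^3-]^2
Ksp = (3s)^3(2s)^2 = 108s^5
Ksp = 108 × (9.3 × 10^-6)^5 = 7.5 × 10^-24

7.5 × 10^-24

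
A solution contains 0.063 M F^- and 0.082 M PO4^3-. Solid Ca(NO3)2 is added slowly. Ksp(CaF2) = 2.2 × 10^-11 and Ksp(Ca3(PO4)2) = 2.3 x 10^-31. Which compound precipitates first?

Ca3(PO4)2

Each salt begins to precipitate when Q = Ksp, i.e. when [Ca^2+] reaches its threshold.
For CaF2: 2.2 × 10^-11 = (0.063)^2 × [Ca^2+]  ⇒  [Ca^2+] = 5.5 x 10^-9 M.
For Ca3(PO4)2: 2.3 x 10^-31 = (0.082)^2 × [Ca^2+]^3  ⇒  [Ca^2+] = 3.2 × 10^-10 M.
The salt with the lower threshold [Ca^2+] precipitates first: Ca3(PO4)2.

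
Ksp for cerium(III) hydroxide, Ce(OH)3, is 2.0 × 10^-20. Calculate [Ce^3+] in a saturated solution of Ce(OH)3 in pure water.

5.2 × 10^-6 M

Ce(OH)3(s) <=> Ce^3+(aq) + 3 OH^-(aq)
Ksp = [Ce^3+][OH^-]^3
For each mole of Ce(OH)3 that dissolves: [Ce^3+] = s, [OH^-] = 3s.
Ksp = s(3s)^3 = 27s^4
Solving, s = (2.0 × 10^-20/27)^(1/4) = 5.22 × 10^-6 M
[Ce^3+] = s = 5.2 × 10^-6 M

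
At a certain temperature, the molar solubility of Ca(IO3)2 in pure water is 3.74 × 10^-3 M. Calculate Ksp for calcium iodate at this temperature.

Ksp ≈ 2.09 × 10^-7

Ca(IO3)2(s) <=> Ca^2+(aq) + 2 IO3^-(aq)
For each mole of Ca(IO3)2 that dissolves: [Ca^2+] = s, [IO3^-] = 2s.
Ksp = [Ca^2+][IO3^-]^2
Substituting: Ksp = s(2s)^2 = 4s^3
With s = 3.74 × 10^-3: Ksp = 2.09 × 10^-7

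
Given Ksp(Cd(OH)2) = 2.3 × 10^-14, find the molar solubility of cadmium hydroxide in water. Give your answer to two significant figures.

s ≈ 1.8e-5 M

Cd(OH)2(s) ⇌ Cd^2+ + 2 OH^-
Ksp = [Cd^2+][OH^-]^2
Let s = molar solubility. Then [Cd^2+] = s and [OH^-] = 2s.
Substituting: Ksp = s(2s)^2 = 4s^3
s = (2.3 × 10^-14 / 4)^(1/3) = 1.8 x 10^-5 M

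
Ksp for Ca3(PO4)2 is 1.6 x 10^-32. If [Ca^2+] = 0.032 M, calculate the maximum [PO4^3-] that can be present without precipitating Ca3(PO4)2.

[PO4^3-] ≈ 2.2 × 10^-14 M

Ca3(PO4)2(s) ⇌ 3 Ca^2+ + 2 PO4^3-
Ksp = [Ca^2+]^3[PO4^3-]^2
Precipitation begins when Q = Ksp. With [Ca^2+] = 0.032 M:
1.6 x 10^-32 = (0.032)^3 × [PO4^3-]^2
[PO4^3-] = (1.6 x 10^-32 / 3.28 × 10^-5)^(1/2) = 2.2 × 10^-14 M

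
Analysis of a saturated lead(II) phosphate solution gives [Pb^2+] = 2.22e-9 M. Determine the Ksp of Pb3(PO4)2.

Ksp ≈ 2.40e-44

Pb3(PO4)2(s) ⇌ 3 Pb^2+(aq) + 2 PO4^3-(aq)
Stoichiometry gives [PO4^3-] = (2/3)[Pb^2+] = 1.480 x 10^-9 M.
Ksp = [Pb^2+]^3[PO4^3-]^2
Ksp = (2.22 × 10^-9)^3 × (1.480 x 10^-9)^2 = 2.40 x 10^-44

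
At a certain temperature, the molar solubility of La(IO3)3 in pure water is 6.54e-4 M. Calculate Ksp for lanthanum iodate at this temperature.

La(IO3)3(s) ⇌ La^3+ + 3 IO3^-
If s mol/L of La(IO3)3 dissolves, [La^3+] = s and [IO3^-] = 3s.
Ksp = [La^3+][IO3^-]^3
Substituting: Ksp = s(3s)^3 = 27s^4
With s = 6.54 x 10^-4: Ksp = 4.94 × 10^-12

Ksp = 4.94 x 10^-12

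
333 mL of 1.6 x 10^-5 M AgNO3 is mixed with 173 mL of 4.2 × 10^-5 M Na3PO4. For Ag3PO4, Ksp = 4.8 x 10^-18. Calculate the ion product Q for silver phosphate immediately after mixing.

Q ≈ 1.7 × 10^-20

Total volume = 333 + 173 = 506 mL.
[Ag^+] = 1.6 × 10^-5 × (333/506) = 1.05 x 10^-5 M
[PO4^3-] = 4.2 × 10^-5 × (173/506) = 1.44 x 10^-5 M
Ag3PO4(s) <=> 3 Ag^+(aq) + PO4^3-(aq), so Q = [Ag^+]^3[PO4^3-]
Q = (1.05 × 10^-5)^3(1.44 × 10^-5) = 1.7 × 10^-20
Q < Ksp, so no precipitate of Ag3PO4 forms.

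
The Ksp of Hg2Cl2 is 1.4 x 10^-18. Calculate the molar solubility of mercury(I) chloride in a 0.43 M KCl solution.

s ≈ 7.6 × 10^-18 M

Hg2Cl2(s) <=> Hg2^2+(aq) + 2 Cl^-(aq)
Ksp = [Hg2^2+][Cl^-]^2
Let s = moles of Hg2Cl2 that dissolve per litre. [Hg2^2+] = s, [Cl^-] = 0.43 + 2s ≈ 0.43 (Ksp is small, so little additional dissolves).
Ksp ≈ s × (0.43)^2
s = 7.6 x 10^-18 M
Check: 2s = 1.5 x 10^-17 ≪ 0.43, so the approximation is valid.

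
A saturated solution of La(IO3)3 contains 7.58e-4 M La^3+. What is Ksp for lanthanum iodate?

Ksp ≈ 8.91 × 10^-12

La(IO3)3(s) ⇌ La^3+(aq) + 3 IO3^-(aq)
Stoichiometry gives [IO3^-] = (3/1)[La^3+] = 2.274 x 10^-3 M.
Ksp = [La^3+][IO3^-]^3
Ksp = 7.58 × 10^-4 × (2.274 × 10^-3)^3 = 8.91 x 10^-12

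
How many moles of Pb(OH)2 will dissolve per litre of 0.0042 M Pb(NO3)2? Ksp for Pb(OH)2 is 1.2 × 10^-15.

Pb(OH)2(s) <=> Pb^2+ + 2 OH^-
Ksp = [Pb^2+][OH^-]^2
Let s be the molar solubility in this solution. [Pb^2+] = 0.0042 + s ≈ 0.0042, [OH^-] = 2s (since Pb^2+ from Pb(NO3)2 dominates).
Ksp ≈ 0.0042 × (2s)^2
s = 2.7 × 10^-7 M
Check: s = 2.7 × 10^-7 ≪ 0.0042, so the approximation is valid.

s ≈ 2.7 × 10^-7 M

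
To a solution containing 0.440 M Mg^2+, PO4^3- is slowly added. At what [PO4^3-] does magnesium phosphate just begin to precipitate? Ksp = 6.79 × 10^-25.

[PO4^3-] ≈ 2.82 × 10^-12 M

Mg3(PO4)2(s) ⇌ 3 Mg^2+ + 2 PO4^3-
Ksp = [Mg^2+]^3[PO4^3-]^2
Precipitation begins when Q = Ksp. With [Mg^2+] = 0.440 M:
6.79 × 10^-25 = (0.440)^3 × [PO4^3-]^2
[PO4^3-] = (6.79 × 10^-25 / 8.518 x 10^-2)^(1/2) = 2.82 x 10^-12 M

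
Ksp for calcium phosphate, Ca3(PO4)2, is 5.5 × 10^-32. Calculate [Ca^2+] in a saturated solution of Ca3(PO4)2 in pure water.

[Ca^2+] ≈ 6.6 × 10^-7 M

Ca3(PO4)2(s) ⇌ 3 Ca^2+ + 2 PO4^3-
Ksp = [Ca^2+]^3[PO4^3-]^2
Let s = molar solubility. Then [Ca^2+] = 3s and [PO4^3-] = 2s.
So Ksp = (3s)^3 × (2s)^2 = 108s^5
s^5 = 5.5 × 10^-32 / 108, so s = 2.19 × 10^-7 M
[Ca^2+] = 3s = 6.6 × 10^-7 M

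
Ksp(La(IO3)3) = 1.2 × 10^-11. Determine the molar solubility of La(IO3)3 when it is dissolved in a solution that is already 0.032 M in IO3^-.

La(IO3)3(s) ⇌ La^3+(aq) + 3 IO3^-(aq)
Ksp = [La^3+][IO3^-]^3
If s mol/L dissolves here, [La^3+] = s, [IO3^-] = 0.032 + 3s ≈ 0.032 (since the IO3^- already present dominates).
Ksp ≈ s × (0.032)^3
s = 3.7 × 10^-7 M
Check: 3s = 1.1 x 10^-6 ≪ 0.032, so the approximation is valid.

s = 3.7e-7 M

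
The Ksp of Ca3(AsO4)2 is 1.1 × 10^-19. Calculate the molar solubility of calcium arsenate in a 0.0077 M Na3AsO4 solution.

s ≈ 4.1e-6 M

Ca3(AsO4)2(s) ⇌ 3 Ca^2+(aq) + 2 AsO4^3-(aq)
Ksp = [Ca^2+]^3[AsO4^3-]^2
Let s be the molar solubility in this solution. [Ca^2+] = 3s, [AsO4^3-] = 0.0077 + 2s ≈ 0.0077 (common-ion effect: AsO4^3- is already 0.0077 M).
Ksp ≈ (3s)^3 × (0.0077)^2
s = 4.1 × 10^-6 M
Check: 2s = 8.2 × 10^-6 ≪ 0.0077, so the approximation is valid.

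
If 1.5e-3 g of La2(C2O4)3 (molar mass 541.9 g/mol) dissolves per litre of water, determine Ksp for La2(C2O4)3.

1.8 × 10^-26

Molar solubility s = (1.5 × 10^-3 g/L) / (541.9 g/mol) = 2.77 × 10^-6 M.
La2(C2O4)3(s) ⇌ 2 La^3+ + 3 C2O4^2-
If s mol/L of La2(C2O4)3 dissolves, [La^3+] = 2s and [C2O4^2-] = 3s.
Ksp = [La^3+]^2[C2O4^2-]^3
Substituting: Ksp = (2s)^2(3s)^3 = 108s^5
With s = 2.77 × 10^-6: Ksp = 1.8 × 10^-26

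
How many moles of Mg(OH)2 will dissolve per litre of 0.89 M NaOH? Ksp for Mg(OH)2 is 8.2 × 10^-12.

Mg(OH)2(s) ⇌ Mg^2+ + 2 OH^-
Ksp = [Mg^2+][OH^-]^2
If s mol/L dissolves here, [Mg^2+] = s, [OH^-] = 0.89 + 2s ≈ 0.89 (since OH^- from NaOH dominates).
Ksp ≈ s × (0.89)^2
s = 1.0 × 10^-11 M
Check: 2s = 2.1 × 10^-11 ≪ 0.89, so the approximation is valid.

s = 1.0 × 10^-11 M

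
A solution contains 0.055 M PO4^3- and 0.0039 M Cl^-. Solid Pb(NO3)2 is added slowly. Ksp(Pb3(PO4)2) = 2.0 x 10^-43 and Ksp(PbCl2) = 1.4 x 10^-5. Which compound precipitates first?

Pb3(PO4)2

Precipitation of each salt starts when its ion product equals its Ksp.
For Pb3(PO4)2: 2.0 x 10^-43 = (0.055)^2 × [Pb^2+]^3  ⇒  [Pb^2+] = 4.0 × 10^-14 M.
For PbCl2: 1.4 x 10^-5 = (0.0039)^2 × [Pb^2+]  ⇒  [Pb^2+] = 9.2 x 10^-1 M.
The salt with the lower threshold [Pb^2+] precipitates first: Pb3(PO4)2.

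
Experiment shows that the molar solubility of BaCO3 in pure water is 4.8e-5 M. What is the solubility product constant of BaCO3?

BaCO3(s) <=> Ba^2+ + CO3^2-
With molar solubility s: [Ba^2+] = s, [CO3^2-] = s.
Ksp = [Ba^2+][CO3^2-]
Ksp = (s)(s) = s^2
With s = 4.8 x 10^-5: Ksp = 2.3 x 10^-9

Ksp = 2.3e-9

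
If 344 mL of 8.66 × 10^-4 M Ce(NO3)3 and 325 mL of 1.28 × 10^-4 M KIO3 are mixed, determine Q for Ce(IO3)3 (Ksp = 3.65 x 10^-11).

Total volume = 344 + 325 = 669 mL.
[Ce^3+] = 8.66 × 10^-4 × (344/669) = 4.453 × 10^-4 M
[IO3^-] = 1.28 × 10^-4 × (325/669) = 6.218 × 10^-5 M
Ce(IO3)3(s) <=> Ce^3+ + 3 IO3^-, so Q = [Ce^3+][IO3^-]^3
Q = (4.453 x 10^-4)(6.218 x 10^-5)^3 = 1.07 x 10^-16
Q < Ksp, so no precipitate of Ce(IO3)3 forms.

1.07 x 10^-16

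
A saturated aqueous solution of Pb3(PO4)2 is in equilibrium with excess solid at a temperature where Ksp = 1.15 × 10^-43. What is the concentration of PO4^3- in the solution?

Pb3(PO4)2(s) <=> 3 Pb^2+ + 2 PO4^3-
Ksp = [Pb^2+]^3[PO4^3-]^2
For each mole of Pb3(PO4)2 that dissolves: [Pb^2+] = 3s, [PO4^3-] = 2s.
Substituting: Ksp = (3s)^3(2s)^2 = 108s^5
Solving, s = (1.15 × 10^-43/108)^(1/5) = 1.013 × 10^-9 M
[PO4^3-] = 2s = 2.03 × 10^-9 M

[PO4^3-] ≈ 2.03 × 10^-9 M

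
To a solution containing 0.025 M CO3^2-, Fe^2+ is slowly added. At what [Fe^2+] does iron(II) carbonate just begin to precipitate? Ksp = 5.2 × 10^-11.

FeCO3(s) <=> Fe^2+ + CO3^2-
Ksp = [Fe^2+][CO3^2-]
Precipitation begins when Q = Ksp. With [CO3^2-] = 0.025 M:
5.2 × 10^-11 = (0.025) × [Fe^2+]
[Fe^2+] = (5.2 × 10^-11 / 2.5 x 10^-2) = 2.1 x 10^-9 M

2.1e-9 M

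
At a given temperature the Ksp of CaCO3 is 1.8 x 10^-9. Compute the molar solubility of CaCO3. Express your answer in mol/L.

CaCO3(s) ⇌ Ca^2+(aq) + CO3^2-(aq)
Ksp = [Ca^2+][CO3^2-]
Let s = molar solubility. Then [Ca^2+] = s and [CO3^2-] = s.
Ksp = s^2
s = √(1.8 x 10^-9) = 4.2 × 10^-5 M

s = 4.2 × 10^-5 M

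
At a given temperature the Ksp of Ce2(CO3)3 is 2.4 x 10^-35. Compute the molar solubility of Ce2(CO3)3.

s = 4.7 × 10^-8 M

Ce2(CO3)3(s) ⇌ 2 Ce^3+ + 3 CO3^2-
Ksp = [Ce^3+]^2[CO3^2-]^3
For each mole of Ce2(CO3)3 that dissolves: [Ce^3+] = 2s, [CO3^2-] = 3s.
Substituting: Ksp = (2s)^2(3s)^3 = 108s^5
s = (2.4 x 10^-35 / 108)^(1/5) = 4.7 × 10^-8 M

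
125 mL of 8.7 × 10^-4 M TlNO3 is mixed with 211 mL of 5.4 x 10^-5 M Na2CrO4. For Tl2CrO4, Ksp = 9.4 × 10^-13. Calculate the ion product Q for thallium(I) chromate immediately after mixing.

Total volume = 125 + 211 = 336 mL.
[Tl^+] = 8.7 × 10^-4 × (125/336) = 3.24 × 10^-4 M
[CrO4^2-] = 5.4 × 10^-5 × (211/336) = 3.39 x 10^-5 M
Tl2CrO4(s) ⇌ 2 Tl^+ + CrO4^2-, so Q = [Tl^+]^2[CrO4^2-]
Q = (3.24 x 10^-4)^2(3.39 × 10^-5) = 3.6 × 10^-12
Q > Ksp, so Tl2CrO4 will precipitate.

3.6e-12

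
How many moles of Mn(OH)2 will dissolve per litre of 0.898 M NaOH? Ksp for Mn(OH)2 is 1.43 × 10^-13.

Mn(OH)2(s) ⇌ Mn^2+ + 2 OH^-
Ksp = [Mn^2+][OH^-]^2
If s mol/L dissolves here, [Mn^2+] = s, [OH^-] = 0.898 + 2s ≈ 0.898 (since OH^- from NaOH dominates).
Ksp ≈ s × (0.898)^2
s = 1.77 × 10^-13 M
Check: 2s = 3.5 × 10^-13 ≪ 0.898, so the approximation is valid.

s ≈ 1.77e-13 M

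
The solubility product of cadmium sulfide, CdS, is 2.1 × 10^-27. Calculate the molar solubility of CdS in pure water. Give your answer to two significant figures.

4.6e-14 M

CdS(s) ⇌ Cd^2+ + S^2-
Ksp = [Cd^2+][S^2-]
If s mol/L of CdS dissolves, [Cd^2+] = s and [S^2-] = s.
Ksp = (s)(s) = s^2
s = (2.1 × 10^-27)^(1/2) = 4.6 × 10^-14 M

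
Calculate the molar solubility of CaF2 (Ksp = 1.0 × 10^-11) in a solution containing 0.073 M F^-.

CaF2(s) ⇌ Ca^2+ + 2 F^-
Ksp = [Ca^2+][F^-]^2
Let s be the molar solubility in this solution. [Ca^2+] = s, [F^-] = 0.073 + 2s ≈ 0.073 (common-ion effect: F^- is already 0.073 M).
Ksp ≈ s × (0.073)^2
s = 1.9 x 10^-9 M
Check: 2s = 3.8 × 10^-9 ≪ 0.073, so the approximation is valid.

1.9e-9 M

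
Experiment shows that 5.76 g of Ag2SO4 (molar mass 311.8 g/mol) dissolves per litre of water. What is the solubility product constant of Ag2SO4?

Molar solubility s = (5.76 g/L) / (311.8 g/mol) = 1.847 x 10^-2 M.
Ag2SO4(s) ⇌ 2 Ag^+ + SO4^2-
With molar solubility s: [Ag^+] = 2s, [SO4^2-] = s.
Ksp = [Ag^+]^2[SO4^2-]
So Ksp = (2s)^2 × s = 4s^3
With s = 1.847 × 10^-2: Ksp = 2.52 × 10^-5

Ksp ≈ 2.52 × 10^-5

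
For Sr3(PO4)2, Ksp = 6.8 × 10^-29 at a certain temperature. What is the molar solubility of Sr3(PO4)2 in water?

Sr3(PO4)2(s) ⇌ 3 Sr^2+ + 2 PO4^3-
Ksp = [Sr^2+]^3[PO4^3-]^2
For each mole of Sr3(PO4)2 that dissolves: [Sr^2+] = 3s, [PO4^3-] = 2s.
So Ksp = (3s)^3 × (2s)^2 = 108s^5
s^5 = 6.8 × 10^-29 / 108, so s = 9.1 × 10^-7 M

s ≈ 9.1 × 10^-7 M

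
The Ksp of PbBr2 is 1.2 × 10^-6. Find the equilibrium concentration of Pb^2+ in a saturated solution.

[Pb^2+] ≈ 6.7 × 10^-3 M

PbBr2(s) <=> Pb^2+ + 2 Br^-
Ksp = [Pb^2+][Br^-]^2
For each mole of PbBr2 that dissolves: [Pb^2+] = s, [Br^-] = 2s.
So Ksp = s × (2s)^2 = 4s^3
s^3 = 1.2 × 10^-6 / 4, so s = 6.69 × 10^-3 M
[Pb^2+] = s = 6.7 x 10^-3 M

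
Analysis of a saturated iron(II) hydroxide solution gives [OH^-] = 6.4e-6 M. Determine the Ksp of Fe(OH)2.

Ksp ≈ 1.3e-16

Fe(OH)2(s) ⇌ Fe^2+ + 2 OH^-
Stoichiometry gives [Fe^2+] = (1/2)[OH^-] = 3.20 × 10^-6 M.
Ksp = [Fe^2+][OH^-]^2
Ksp = 3.20 × 10^-6 × (6.4 x 10^-6)^2 = 1.3 × 10^-16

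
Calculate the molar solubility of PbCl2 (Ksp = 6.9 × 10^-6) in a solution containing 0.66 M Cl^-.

s = 1.6 x 10^-5 M

PbCl2(s) ⇌ Pb^2+(aq) + 2 Cl^-(aq)
Ksp = [Pb^2+][Cl^-]^2
Let s be the molar solubility in this solution. [Pb^2+] = s, [Cl^-] = 0.66 + 2s ≈ 0.66 (common-ion effect: Cl^- is already 0.66 M).
Ksp ≈ s × (0.66)^2
s = 1.6 x 10^-5 M
Check: 2s = 3.2 × 10^-5 ≪ 0.66, so the approximation is valid.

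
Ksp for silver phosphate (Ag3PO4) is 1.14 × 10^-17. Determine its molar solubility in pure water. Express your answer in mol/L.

Ag3PO4(s) <=> 3 Ag^+(aq) + PO4^3-(aq)
Ksp = [Ag^+]^3[PO4^3-]
If s mol/L of Ag3PO4 dissolves, [Ag^+] = 3s and [PO4^3-] = s.
Substituting: Ksp = (3s)^3s = 27s^4
s = (1.14 × 10^-17 / 27)^(1/4) = 2.55 × 10^-5 M

s ≈ 2.55e-5 M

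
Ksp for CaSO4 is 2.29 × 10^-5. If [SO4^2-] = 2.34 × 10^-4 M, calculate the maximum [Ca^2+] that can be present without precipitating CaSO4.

CaSO4(s) ⇌ Ca^2+ + SO4^2-
Ksp = [Ca^2+][SO4^2-]
Precipitation begins when Q = Ksp. With [SO4^2-] = 2.34 × 10^-4 M:
2.29 × 10^-5 = (2.34 × 10^-4) × [Ca^2+]
[Ca^2+] = (2.29 × 10^-5 / 2.34 × 10^-4) = 9.79 × 10^-2 M

0.0979 M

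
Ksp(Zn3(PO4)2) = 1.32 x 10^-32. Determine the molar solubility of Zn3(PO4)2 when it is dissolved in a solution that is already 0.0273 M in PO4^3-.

Zn3(PO4)2(s) ⇌ 3 Zn^2+ + 2 PO4^3-
Ksp = [Zn^2+]^3[PO4^3-]^2
If s mol/L dissolves here, [Zn^2+] = 3s, [PO4^3-] = 0.0273 + 2s ≈ 0.0273 (since the PO4^3- already present dominates).
Ksp ≈ (3s)^3 × (0.0273)^2
s = 8.69 × 10^-11 M
Check: 2s = 1.7 x 10^-10 ≪ 0.0273, so the approximation is valid.

s = 8.69e-11 M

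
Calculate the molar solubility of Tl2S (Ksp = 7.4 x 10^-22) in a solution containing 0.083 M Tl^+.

Tl2S(s) <=> 2 Tl^+(aq) + S^2-(aq)
Ksp = [Tl^+]^2[S^2-]
Let s = moles of Tl2S that dissolve per litre. [Tl^+] = 0.083 + 2s ≈ 0.083, [S^2-] = s (Ksp is small, so little additional dissolves).
Ksp ≈ (0.083)^2 × s
s = 1.1 × 10^-19 M
Check: 2s = 2.1 × 10^-19 ≪ 0.083, so the approximation is valid.

s ≈ 1.1 × 10^-19 M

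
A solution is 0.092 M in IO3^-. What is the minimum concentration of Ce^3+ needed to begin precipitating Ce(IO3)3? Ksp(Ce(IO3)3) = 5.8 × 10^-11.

7.4e-8 M

Ce(IO3)3(s) ⇌ Ce^3+(aq) + 3 IO3^-(aq)
Ksp = [Ce^3+][IO3^-]^3
Precipitation begins when Q = Ksp. With [IO3^-] = 0.092 M:
5.8 × 10^-11 = (0.092)^3 × [Ce^3+]
[Ce^3+] = (5.8 × 10^-11 / 7.79 x 10^-4) = 7.4 × 10^-8 M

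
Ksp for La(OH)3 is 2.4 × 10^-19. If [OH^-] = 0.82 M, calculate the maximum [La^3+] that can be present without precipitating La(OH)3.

La(OH)3(s) ⇌ La^3+(aq) + 3 OH^-(aq)
Ksp = [La^3+][OH^-]^3
Precipitation begins when Q = Ksp. With [OH^-] = 0.82 M:
2.4 × 10^-19 = (0.82)^3 × [La^3+]
[La^3+] = (2.4 × 10^-19 / 5.51 x 10^-1) = 4.4 x 10^-19 M

4.4 × 10^-19 M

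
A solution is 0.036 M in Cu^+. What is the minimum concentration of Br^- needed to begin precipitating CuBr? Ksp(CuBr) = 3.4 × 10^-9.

[Br^-] = 9.4 × 10^-8 M

CuBr(s) ⇌ Cu^+(aq) + Br^-(aq)
Ksp = [Cu^+][Br^-]
Precipitation begins when Q = Ksp. With [Cu^+] = 0.036 M:
3.4 × 10^-9 = (0.036) × [Br^-]
[Br^-] = (3.4 × 10^-9 / 3.6 × 10^-2) = 9.4 × 10^-8 M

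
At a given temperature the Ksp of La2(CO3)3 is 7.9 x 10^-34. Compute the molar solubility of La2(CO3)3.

9.4 x 10^-8 M

La2(CO3)3(s) <=> 2 La^3+(aq) + 3 CO3^2-(aq)
Ksp = [La^3+]^2[CO3^2-]^3
For each mole of La2(CO3)3 that dissolves: [La^3+] = 2s, [CO3^2-] = 3s.
So Ksp = (2s)^2 × (3s)^3 = 108s^5
s^5 = 7.9 x 10^-34 / 108, so s = 9.4 x 10^-8 M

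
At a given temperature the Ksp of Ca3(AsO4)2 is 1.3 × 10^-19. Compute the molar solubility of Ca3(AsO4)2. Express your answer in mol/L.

Ca3(AsO4)2(s) ⇌ 3 Ca^2+ + 2 AsO4^3-
Ksp = [Ca^2+]^3[AsO4^3-]^2
Let s = molar solubility. Then [Ca^2+] = 3s and [AsO4^3-] = 2s.
Ksp = (3s)^3(2s)^2 = 108s^5
s^5 = 1.3 × 10^-19 / 108, so s = 6.5 × 10^-5 M

s ≈ 6.5 × 10^-5 M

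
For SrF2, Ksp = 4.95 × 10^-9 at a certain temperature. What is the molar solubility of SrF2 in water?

SrF2(s) <=> Sr^2+ + 2 F^-
Ksp = [Sr^2+][F^-]^2
If s mol/L of SrF2 dissolves, [Sr^2+] = s and [F^-] = 2s.
Substituting: Ksp = s(2s)^2 = 4s^3
s^3 = 4.95 × 10^-9 / 4, so s = 1.07 x 10^-3 M

s ≈ 1.07e-3 M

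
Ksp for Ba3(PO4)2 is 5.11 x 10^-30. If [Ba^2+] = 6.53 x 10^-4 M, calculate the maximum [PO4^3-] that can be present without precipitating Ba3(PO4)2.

[PO4^3-] = 1.35e-10 M

Ba3(PO4)2(s) ⇌ 3 Ba^2+ + 2 PO4^3-
Ksp = [Ba^2+]^3[PO4^3-]^2
Precipitation begins when Q = Ksp. With [Ba^2+] = 6.53 x 10^-4 M:
5.11 x 10^-30 = (6.53 x 10^-4)^3 × [PO4^3-]^2
[PO4^3-] = (5.11 x 10^-30 / 2.784 × 10^-10)^(1/2) = 1.35 x 10^-10 M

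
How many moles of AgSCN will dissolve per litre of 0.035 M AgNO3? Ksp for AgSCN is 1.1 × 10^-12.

AgSCN(s) ⇌ Ag^+(aq) + SCN^-(aq)
Ksp = [Ag^+][SCN^-]
Let s be the molar solubility in this solution. [Ag^+] = 0.035 + s ≈ 0.035, [SCN^-] = s (since Ag^+ from AgNO3 dominates).
Ksp ≈ 0.035 × s
s = 3.1 × 10^-11 M
Check: s = 3.1 x 10^-11 ≪ 0.035, so the approximation is valid.

3.1 × 10^-11 M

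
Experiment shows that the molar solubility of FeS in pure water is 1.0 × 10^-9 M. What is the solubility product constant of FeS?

FeS(s) <=> Fe^2+(aq) + S^2-(aq)
If s mol/L of FeS dissolves, [Fe^2+] = s and [S^2-] = s.
Ksp = [Fe^2+][S^2-]
Ksp = s × s = s^2
With s = 1.0 × 10^-9: Ksp = 1.0 × 10^-18

1.0 × 10^-18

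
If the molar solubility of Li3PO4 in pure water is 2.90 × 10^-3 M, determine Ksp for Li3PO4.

Li3PO4(s) <=> 3 Li^+ + PO4^3-
If s mol/L of Li3PO4 dissolves, [Li^+] = 3s and [PO4^3-] = s.
Ksp = [Li^+]^3[PO4^3-]
Substituting: Ksp = (3s)^3s = 27s^4
Ksp = 27 × (2.90 × 10^-3)^4 = 1.91 × 10^-9

Ksp = 1.91 × 10^-9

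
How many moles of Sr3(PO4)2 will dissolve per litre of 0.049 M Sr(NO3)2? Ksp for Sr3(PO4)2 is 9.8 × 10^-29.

Sr3(PO4)2(s) <=> 3 Sr^2+(aq) + 2 PO4^3-(aq)
Ksp = [Sr^2+]^3[PO4^3-]^2
Let s = moles of Sr3(PO4)2 that dissolve per litre. [Sr^2+] = 0.049 + 3s ≈ 0.049, [PO4^3-] = 2s (Ksp is small, so little additional dissolves).
Ksp ≈ (0.049)^3 × (2s)^2
s = 4.6 x 10^-13 M
Check: 3s = 1.4 × 10^-12 ≪ 0.049, so the approximation is valid.

s = 4.6 × 10^-13 M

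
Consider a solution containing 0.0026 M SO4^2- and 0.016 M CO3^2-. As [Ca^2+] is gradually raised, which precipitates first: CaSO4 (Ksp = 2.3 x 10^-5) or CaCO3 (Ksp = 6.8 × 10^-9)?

CaCO3

Each salt begins to precipitate when Q = Ksp, i.e. when [Ca^2+] reaches its threshold.
For CaSO4: 2.3 x 10^-5 = 0.0026 × [Ca^2+]  ⇒  [Ca^2+] = 8.8 x 10^-3 M.
For CaCO3: 6.8 × 10^-9 = 0.016 × [Ca^2+]  ⇒  [Ca^2+] = 4.3 x 10^-7 M.
The salt with the lower threshold [Ca^2+] precipitates first: CaCO3.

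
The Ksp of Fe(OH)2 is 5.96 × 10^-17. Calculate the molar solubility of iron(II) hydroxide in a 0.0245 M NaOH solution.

9.93 × 10^-14 M

Fe(OH)2(s) ⇌ Fe^2+ + 2 OH^-
Ksp = [Fe^2+][OH^-]^2
Let s = moles of Fe(OH)2 that dissolve per litre. [Fe^2+] = s, [OH^-] = 0.0245 + 2s ≈ 0.0245 (common-ion effect: OH^- is already 0.0245 M).
Ksp ≈ s × (0.0245)^2
s = 9.93 × 10^-14 M
Check: 2s = 2.0 x 10^-13 ≪ 0.0245, so the approximation is valid.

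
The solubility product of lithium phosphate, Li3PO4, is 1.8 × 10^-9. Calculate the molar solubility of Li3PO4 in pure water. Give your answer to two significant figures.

Li3PO4(s) ⇌ 3 Li^+(aq) + PO4^3-(aq)
Ksp = [Li^+]^3[PO4^3-]
With molar solubility s: [Li^+] = 3s, [PO4^3-] = s.
So Ksp = (3s)^3 × s = 27s^4
s = (1.8 × 10^-9 / 27)^(1/4) = 2.9 × 10^-3 M

s = 2.9 × 10^-3 M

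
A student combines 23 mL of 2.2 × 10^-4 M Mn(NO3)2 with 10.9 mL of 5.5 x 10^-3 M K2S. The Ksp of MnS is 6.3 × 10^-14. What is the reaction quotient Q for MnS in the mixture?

Q = 2.6 × 10^-7

Total volume = 23 + 10.9 = 33.9 mL.
[Mn^2+] = 2.2 × 10^-4 × (23/33.9) = 1.49 x 10^-4 M
[S^2-] = 5.5 × 10^-3 × (10.9/33.9) = 1.77 x 10^-3 M
MnS(s) <=> Mn^2+ + S^2-, so Q = [Mn^2+][S^2-]
Q = (1.49 × 10^-4)(1.77 × 10^-3) = 2.6 × 10^-7
Q > Ksp, so MnS will precipitate.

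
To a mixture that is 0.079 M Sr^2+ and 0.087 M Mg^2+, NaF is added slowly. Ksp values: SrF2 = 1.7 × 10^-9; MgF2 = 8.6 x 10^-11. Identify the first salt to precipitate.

MgF2

Precipitation of each salt starts when its ion product equals its Ksp.
For SrF2: 1.7 × 10^-9 = 0.079 × [F^-]^2  ⇒  [F^-] = 1.5 × 10^-4 M.
For MgF2: 8.6 x 10^-11 = 0.087 × [F^-]^2  ⇒  [F^-] = 3.1 × 10^-5 M.
The salt with the lower threshold [F^-] precipitates first: MgF2.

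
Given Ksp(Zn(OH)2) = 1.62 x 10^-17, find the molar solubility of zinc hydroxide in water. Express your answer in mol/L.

s ≈ 1.59 × 10^-6 M

Zn(OH)2(s) <=> Zn^2+ + 2 OH^-
Ksp = [Zn^2+][OH^-]^2
For each mole of Zn(OH)2 that dissolves: [Zn^2+] = s, [OH^-] = 2s.
Ksp = s(2s)^2 = 4s^3
s^3 = 1.62 x 10^-17 / 4, so s = 1.59 x 10^-6 M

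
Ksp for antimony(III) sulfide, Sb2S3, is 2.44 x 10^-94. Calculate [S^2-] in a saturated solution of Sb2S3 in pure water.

2.23 × 10^-19 M

Sb2S3(s) ⇌ 2 Sb^3+(aq) + 3 S^2-(aq)
Ksp = [Sb^3+]^2[S^2-]^3
For each mole of Sb2S3 that dissolves: [Sb^3+] = 2s, [S^2-] = 3s.
Substituting: Ksp = (2s)^2(3s)^3 = 108s^5
Solving, s = (2.44 x 10^-94/108)^(1/5) = 7.427 x 10^-20 M
[S^2-] = 3s = 2.23 x 10^-19 M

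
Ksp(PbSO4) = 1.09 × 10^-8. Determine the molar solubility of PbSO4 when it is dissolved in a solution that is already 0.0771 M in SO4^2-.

PbSO4(s) ⇌ Pb^2+ + SO4^2-
Ksp = [Pb^2+][SO4^2-]
If s mol/L dissolves here, [Pb^2+] = s, [SO4^2-] = 0.0771 + s ≈ 0.0771 (common-ion effect: SO4^2- is already 0.0771 M).
Ksp ≈ s × 0.0771
s = 1.41 × 10^-7 M
Check: s = 1.4 × 10^-7 ≪ 0.0771, so the approximation is valid.

s = 1.41 x 10^-7 M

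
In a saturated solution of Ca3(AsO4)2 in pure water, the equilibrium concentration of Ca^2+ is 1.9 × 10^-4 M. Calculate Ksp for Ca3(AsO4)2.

Ca3(AsO4)2(s) ⇌ 3 Ca^2+ + 2 AsO4^3-
Stoichiometry gives [AsO4^3-] = (2/3)[Ca^2+] = 1.27 x 10^-4 M.
Ksp = [Ca^2+]^3[AsO4^3-]^2
Ksp = (1.9 x 10^-4)^3 × (1.27 x 10^-4)^2 = 1.1 x 10^-19

Ksp ≈ 1.1 × 10^-19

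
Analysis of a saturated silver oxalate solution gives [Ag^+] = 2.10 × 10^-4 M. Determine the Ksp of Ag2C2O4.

4.63e-12

Ag2C2O4(s) ⇌ 2 Ag^+(aq) + C2O4^2-(aq)
Stoichiometry gives [C2O4^2-] = (1/2)[Ag^+] = 1.050 × 10^-4 M.
Ksp = [Ag^+]^2[C2O4^2-]
Ksp = (2.10 × 10^-4)^2 × 1.050 x 10^-4 = 4.63 × 10^-12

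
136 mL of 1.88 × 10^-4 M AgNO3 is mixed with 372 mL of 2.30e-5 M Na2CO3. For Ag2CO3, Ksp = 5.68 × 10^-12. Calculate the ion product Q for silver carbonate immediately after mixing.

Q ≈ 4.27 × 10^-14

Total volume = 136 + 372 = 508 mL.
[Ag^+] = 1.88 × 10^-4 × (136/508) = 5.033 x 10^-5 M
[CO3^2-] = 2.30 × 10^-5 × (372/508) = 1.684 x 10^-5 M
Ag2CO3(s) ⇌ 2 Ag^+ + CO3^2-, so Q = [Ag^+]^2[CO3^2-]
Q = (5.033 x 10^-5)^2(1.684 × 10^-5) = 4.27 × 10^-14
Q < Ksp, so no precipitate of Ag2CO3 forms.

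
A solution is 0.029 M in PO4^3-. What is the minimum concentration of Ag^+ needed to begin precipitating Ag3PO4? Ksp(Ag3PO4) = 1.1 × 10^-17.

Ag3PO4(s) ⇌ 3 Ag^+ + PO4^3-
Ksp = [Ag^+]^3[PO4^3-]
Precipitation begins when Q = Ksp. With [PO4^3-] = 0.029 M:
1.1 × 10^-17 = (0.029) × [Ag^+]^3
[Ag^+] = (1.1 × 10^-17 / 2.9 x 10^-2)^(1/3) = 7.2 × 10^-6 M

7.2 × 10^-6 M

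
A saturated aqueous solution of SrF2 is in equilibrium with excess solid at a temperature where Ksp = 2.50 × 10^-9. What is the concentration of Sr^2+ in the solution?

8.55 × 10^-4 M

SrF2(s) <=> Sr^2+(aq) + 2 F^-(aq)
Ksp = [Sr^2+][F^-]^2
For each mole of SrF2 that dissolves: [Sr^2+] = s, [F^-] = 2s.
Ksp = s(2s)^2 = 4s^3
s = (2.50 × 10^-9 / 4)^(1/3) = 8.550 x 10^-4 M
[Sr^2+] = s = 8.55 x 10^-4 M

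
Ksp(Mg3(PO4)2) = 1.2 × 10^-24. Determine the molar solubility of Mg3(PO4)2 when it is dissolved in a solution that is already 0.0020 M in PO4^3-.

s = 2.2 × 10^-7 M

Mg3(PO4)2(s) <=> 3 Mg^2+ + 2 PO4^3-
Ksp = [Mg^2+]^3[PO4^3-]^2
If s mol/L dissolves here, [Mg^2+] = 3s, [PO4^3-] = 0.0020 + 2s ≈ 0.0020 (common-ion effect: PO4^3- is already 0.0020 M).
Ksp ≈ (3s)^3 × (0.0020)^2
s = 2.2 x 10^-7 M
Check: 2s = 4.5 × 10^-7 ≪ 0.0020, so the approximation is valid.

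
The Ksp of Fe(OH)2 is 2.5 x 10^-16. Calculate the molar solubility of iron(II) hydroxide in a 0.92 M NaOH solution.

Fe(OH)2(s) ⇌ Fe^2+(aq) + 2 OH^-(aq)
Ksp = [Fe^2+][OH^-]^2
Let s = moles of Fe(OH)2 that dissolve per litre. [Fe^2+] = s, [OH^-] = 0.92 + 2s ≈ 0.92 (since OH^- from NaOH dominates).
Ksp ≈ s × (0.92)^2
s = 3.0 × 10^-16 M
Check: 2s = 5.9 × 10^-16 ≪ 0.92, so the approximation is valid.

s = 3.0 × 10^-16 M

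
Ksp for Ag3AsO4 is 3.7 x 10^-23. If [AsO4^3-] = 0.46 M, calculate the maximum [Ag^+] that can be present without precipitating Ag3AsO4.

Ag3AsO4(s) <=> 3 Ag^+(aq) + AsO4^3-(aq)
Ksp = [Ag^+]^3[AsO4^3-]
Precipitation begins when Q = Ksp. With [AsO4^3-] = 0.46 M:
3.7 x 10^-23 = (0.46) × [Ag^+]^3
[Ag^+] = (3.7 x 10^-23 / 4.6 × 10^-1)^(1/3) = 4.3 × 10^-8 M

4.3 x 10^-8 M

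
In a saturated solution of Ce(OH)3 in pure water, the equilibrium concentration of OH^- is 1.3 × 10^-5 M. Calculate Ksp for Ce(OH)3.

Ksp ≈ 9.5e-21

Ce(OH)3(s) ⇌ Ce^3+ + 3 OH^-
Stoichiometry gives [Ce^3+] = (1/3)[OH^-] = 4.33 × 10^-6 M.
Ksp = [Ce^3+][OH^-]^3
Ksp = 4.33 × 10^-6 × (1.3 × 10^-5)^3 = 9.5 × 10^-21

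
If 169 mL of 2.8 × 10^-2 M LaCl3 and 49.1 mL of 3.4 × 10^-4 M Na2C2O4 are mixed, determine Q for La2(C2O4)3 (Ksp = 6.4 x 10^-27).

Total volume = 169 + 49.1 = 218.1 mL.
[La^3+] = 2.8 x 10^-2 × (169/218.1) = 2.17 x 10^-2 M
[C2O4^2-] = 3.4 × 10^-4 × (49.1/218.1) = 7.65 x 10^-5 M
La2(C2O4)3(s) <=> 2 La^3+ + 3 C2O4^2-, so Q = [La^3+]^2[C2O4^2-]^3
Q = (2.17 × 10^-2)^2(7.65 × 10^-5)^3 = 2.1 × 10^-16
Q > Ksp, so La2(C2O4)3 will precipitate.

Q = 2.1 × 10^-16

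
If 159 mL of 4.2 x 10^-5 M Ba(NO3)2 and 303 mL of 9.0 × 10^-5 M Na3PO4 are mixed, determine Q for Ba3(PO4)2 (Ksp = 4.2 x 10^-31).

1.1e-23

Total volume = 159 + 303 = 462 mL.
[Ba^2+] = 4.2 × 10^-5 × (159/462) = 1.45 × 10^-5 M
[PO4^3-] = 9.0 × 10^-5 × (303/462) = 5.90 × 10^-5 M
Ba3(PO4)2(s) <=> 3 Ba^2+(aq) + 2 PO4^3-(aq), so Q = [Ba^2+]^3[PO4^3-]^2
Q = (1.45 × 10^-5)^3(5.90 x 10^-5)^2 = 1.1 × 10^-23
Q > Ksp, so Ba3(PO4)2 will precipitate.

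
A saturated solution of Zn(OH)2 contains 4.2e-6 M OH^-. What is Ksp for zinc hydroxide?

Zn(OH)2(s) ⇌ Zn^2+(aq) + 2 OH^-(aq)
Stoichiometry gives [Zn^2+] = (1/2)[OH^-] = 2.10 × 10^-6 M.
Ksp = [Zn^2+][OH^-]^2
Ksp = 2.10 × 10^-6 × (4.2 x 10^-6)^2 = 3.7 x 10^-17

Ksp ≈ 3.7 × 10^-17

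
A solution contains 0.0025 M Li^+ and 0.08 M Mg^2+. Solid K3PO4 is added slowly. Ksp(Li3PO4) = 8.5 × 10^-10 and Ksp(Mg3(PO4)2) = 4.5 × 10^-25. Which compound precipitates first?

Mg3(PO4)2

Each salt begins to precipitate when Q = Ksp, i.e. when [PO4^3-] reaches its threshold.
For Li3PO4: 8.5 × 10^-10 = (0.0025)^3 × [PO4^3-]  ⇒  [PO4^3-] = 5.4 × 10^-2 M.
For Mg3(PO4)2: 4.5 × 10^-25 = (0.08)^3 × [PO4^3-]^2  ⇒  [PO4^3-] = 3.0 × 10^-11 M.
The salt with the lower threshold [PO4^3-] precipitates first: Mg3(PO4)2.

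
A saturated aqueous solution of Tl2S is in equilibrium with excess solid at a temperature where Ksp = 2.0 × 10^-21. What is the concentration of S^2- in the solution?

[S^2-] = 7.9 × 10^-8 M

Tl2S(s) ⇌ 2 Tl^+ + S^2-
Ksp = [Tl^+]^2[S^2-]
For each mole of Tl2S that dissolves: [Tl^+] = 2s, [S^2-] = s.
Ksp = (2s)^2s = 4s^3
s = (2.0 × 10^-21 / 4)^(1/3) = 7.94 × 10^-8 M
[S^2-] = s = 7.9 × 10^-8 M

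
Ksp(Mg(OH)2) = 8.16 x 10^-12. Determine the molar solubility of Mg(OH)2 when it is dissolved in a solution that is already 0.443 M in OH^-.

s ≈ 4.16 × 10^-11 M

Mg(OH)2(s) <=> Mg^2+(aq) + 2 OH^-(aq)
Ksp = [Mg^2+][OH^-]^2
Let s = moles of Mg(OH)2 that dissolve per litre. [Mg^2+] = s, [OH^-] = 0.443 + 2s ≈ 0.443 (since the OH^- already present dominates).
Ksp ≈ s × (0.443)^2
s = 4.16 x 10^-11 M
Check: 2s = 8.3 × 10^-11 ≪ 0.443, so the approximation is valid.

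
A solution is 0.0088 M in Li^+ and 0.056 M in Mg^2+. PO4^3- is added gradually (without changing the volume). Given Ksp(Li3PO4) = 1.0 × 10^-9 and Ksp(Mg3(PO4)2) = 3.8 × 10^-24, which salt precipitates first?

Precipitation of each salt starts when its ion product equals its Ksp.
For Li3PO4: 1.0 × 10^-9 = (0.0088)^3 × [PO4^3-]  ⇒  [PO4^3-] = 1.5 × 10^-3 M.
For Mg3(PO4)2: 3.8 × 10^-24 = (0.056)^3 × [PO4^3-]^2  ⇒  [PO4^3-] = 1.5 × 10^-10 M.
The salt with the lower threshold [PO4^3-] precipitates first: Mg3(PO4)2.

Mg3(PO4)2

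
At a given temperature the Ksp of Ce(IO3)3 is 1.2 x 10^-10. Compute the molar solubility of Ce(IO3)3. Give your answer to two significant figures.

1.5e-3 M

Ce(IO3)3(s) ⇌ Ce^3+(aq) + 3 IO3^-(aq)
Ksp = [Ce^3+][IO3^-]^3
With molar solubility s: [Ce^3+] = s, [IO3^-] = 3s.
So Ksp = s × (3s)^3 = 27s^4
Solving, s = (1.2 x 10^-10/27)^(1/4) = 1.5 × 10^-3 M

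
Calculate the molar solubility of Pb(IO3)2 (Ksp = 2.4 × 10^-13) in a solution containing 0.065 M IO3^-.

s = 5.7 × 10^-11 M

Pb(IO3)2(s) ⇌ Pb^2+ + 2 IO3^-
Ksp = [Pb^2+][IO3^-]^2
Let s be the molar solubility in this solution. [Pb^2+] = s, [IO3^-] = 0.065 + 2s ≈ 0.065 (common-ion effect: IO3^- is already 0.065 M).
Ksp ≈ s × (0.065)^2
s = 5.7 × 10^-11 M
Check: 2s = 1.1 x 10^-10 ≪ 0.065, so the approximation is valid.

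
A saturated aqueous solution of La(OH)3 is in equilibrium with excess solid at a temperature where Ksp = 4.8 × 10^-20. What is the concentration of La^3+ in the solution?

[La^3+] = 6.5 × 10^-6 M

La(OH)3(s) <=> La^3+ + 3 OH^-
Ksp = [La^3+][OH^-]^3
For each mole of La(OH)3 that dissolves: [La^3+] = s, [OH^-] = 3s.
Substituting: Ksp = s(3s)^3 = 27s^4
Solving, s = (4.8 × 10^-20/27)^(1/4) = 6.49 x 10^-6 M
[La^3+] = s = 6.5 × 10^-6 M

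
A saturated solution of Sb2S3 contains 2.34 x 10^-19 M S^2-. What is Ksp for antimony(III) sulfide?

Ksp ≈ 3.12 × 10^-94

Sb2S3(s) <=> 2 Sb^3+ + 3 S^2-
Stoichiometry gives [Sb^3+] = (2/3)[S^2-] = 1.560 × 10^-19 M.
Ksp = [Sb^3+]^2[S^2-]^3
Ksp = (1.560 × 10^-19)^2 × (2.34 × 10^-19)^3 = 3.12 × 10^-94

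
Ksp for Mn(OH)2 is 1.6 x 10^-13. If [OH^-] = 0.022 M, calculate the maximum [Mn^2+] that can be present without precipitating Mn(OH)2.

Mn(OH)2(s) ⇌ Mn^2+ + 2 OH^-
Ksp = [Mn^2+][OH^-]^2
Precipitation begins when Q = Ksp. With [OH^-] = 0.022 M:
1.6 x 10^-13 = (0.022)^2 × [Mn^2+]
[Mn^2+] = (1.6 x 10^-13 / 4.84 × 10^-4) = 3.3 × 10^-10 M

3.3e-10 M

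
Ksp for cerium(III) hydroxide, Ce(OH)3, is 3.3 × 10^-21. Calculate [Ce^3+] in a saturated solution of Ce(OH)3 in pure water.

Ce(OH)3(s) ⇌ Ce^3+(aq) + 3 OH^-(aq)
Ksp = [Ce^3+][OH^-]^3
For each mole of Ce(OH)3 that dissolves: [Ce^3+] = s, [OH^-] = 3s.
So Ksp = s × (3s)^3 = 27s^4
s = (3.3 × 10^-21 / 27)^(1/4) = 3.32 × 10^-6 M
[Ce^3+] = s = 3.3 × 10^-6 M

3.3 x 10^-6 M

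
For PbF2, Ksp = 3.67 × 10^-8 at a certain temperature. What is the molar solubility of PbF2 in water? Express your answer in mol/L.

s ≈ 2.09 x 10^-3 M

PbF2(s) <=> Pb^2+(aq) + 2 F^-(aq)
Ksp = [Pb^2+][F^-]^2
With molar solubility s: [Pb^2+] = s, [F^-] = 2s.
So Ksp = s × (2s)^2 = 4s^3
s^3 = 3.67 × 10^-8 / 4, so s = 2.09 × 10^-3 M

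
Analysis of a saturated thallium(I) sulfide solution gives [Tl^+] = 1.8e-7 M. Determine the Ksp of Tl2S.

Ksp = 2.9 × 10^-21

Tl2S(s) ⇌ 2 Tl^+(aq) + S^2-(aq)
Stoichiometry gives [S^2-] = (1/2)[Tl^+] = 9.00 x 10^-8 M.
Ksp = [Tl^+]^2[S^2-]
Ksp = (1.8 × 10^-7)^2 × 9.00 x 10^-8 = 2.9 x 10^-21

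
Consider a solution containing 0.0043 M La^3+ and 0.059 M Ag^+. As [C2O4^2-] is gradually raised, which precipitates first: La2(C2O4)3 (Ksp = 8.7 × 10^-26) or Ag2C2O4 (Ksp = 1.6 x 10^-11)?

Ag2C2O4

Each salt begins to precipitate when Q = Ksp, i.e. when [C2O4^2-] reaches its threshold.
For La2(C2O4)3: 8.7 × 10^-26 = (0.0043)^2 × [C2O4^2-]^3  ⇒  [C2O4^2-] = 1.7 × 10^-7 M.
For Ag2C2O4: 1.6 x 10^-11 = (0.059)^2 × [C2O4^2-]  ⇒  [C2O4^2-] = 4.6 × 10^-9 M.
The salt with the lower threshold [C2O4^2-] precipitates first: Ag2C2O4.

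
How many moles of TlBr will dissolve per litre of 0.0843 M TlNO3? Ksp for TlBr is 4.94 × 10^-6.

s ≈ 5.86e-5 M

TlBr(s) ⇌ Tl^+ + Br^-
Ksp = [Tl^+][Br^-]
Let s be the molar solubility in this solution. [Tl^+] = 0.0843 + s ≈ 0.0843, [Br^-] = s (common-ion effect: Tl^+ is already 0.0843 M).
Ksp ≈ 0.0843 × s
s = 5.86 × 10^-5 M
Check: s = 5.9 × 10^-5 ≪ 0.0843, so the approximation is valid.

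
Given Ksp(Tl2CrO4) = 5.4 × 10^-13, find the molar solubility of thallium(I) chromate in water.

5.1e-5 M

Tl2CrO4(s) ⇌ 2 Tl^+(aq) + CrO4^2-(aq)
Ksp = [Tl^+]^2[CrO4^2-]
If s mol/L of Tl2CrO4 dissolves, [Tl^+] = 2s and [CrO4^2-] = s.
Substituting: Ksp = (2s)^2s = 4s^3
s^3 = 5.4 × 10^-13 / 4, so s = 5.1 × 10^-5 M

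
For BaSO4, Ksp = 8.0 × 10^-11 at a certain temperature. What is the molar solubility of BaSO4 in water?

BaSO4(s) ⇌ Ba^2+(aq) + SO4^2-(aq)
Ksp = [Ba^2+][SO4^2-]
If s mol/L of BaSO4 dissolves, [Ba^2+] = s and [SO4^2-] = s.
Ksp = s × s = s^2
s = (8.0 × 10^-11)^(1/2) = 8.9 x 10^-6 M

s ≈ 8.9 × 10^-6 M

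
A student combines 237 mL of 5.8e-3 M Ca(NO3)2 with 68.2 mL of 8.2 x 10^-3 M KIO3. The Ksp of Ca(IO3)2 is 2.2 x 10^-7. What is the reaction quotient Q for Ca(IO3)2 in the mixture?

Total volume = 237 + 68.2 = 305.2 mL.
[Ca^2+] = 5.8 × 10^-3 × (237/305.2) = 4.50 × 10^-3 M
[IO3^-] = 8.2 x 10^-3 × (68.2/305.2) = 1.83 × 10^-3 M
Ca(IO3)2(s) ⇌ Ca^2+(aq) + 2 IO3^-(aq), so Q = [Ca^2+][IO3^-]^2
Q = (4.50 × 10^-3)(1.83 × 10^-3)^2 = 1.5 x 10^-8
Q < Ksp, so no precipitate of Ca(IO3)2 forms.

1.5 x 10^-8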